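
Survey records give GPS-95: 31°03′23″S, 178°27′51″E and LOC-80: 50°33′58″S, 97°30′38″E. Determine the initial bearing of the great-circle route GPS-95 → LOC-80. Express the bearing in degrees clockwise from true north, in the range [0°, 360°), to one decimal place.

225.8°

GPS-95: φ = -31.05639°, λ = +178.46417°
LOC-80: φ = -50.56611°, λ = +97.51056°
Δλ = -80.9536°
y = sin Δλ · cos φ₂ = -0.627287
x = cos φ₁ sin φ₂ − sin φ₁ cos φ₂ cos Δλ = -0.610126
θ = atan2(y, x) = -134.2054° → 225.7946° (mod 360°)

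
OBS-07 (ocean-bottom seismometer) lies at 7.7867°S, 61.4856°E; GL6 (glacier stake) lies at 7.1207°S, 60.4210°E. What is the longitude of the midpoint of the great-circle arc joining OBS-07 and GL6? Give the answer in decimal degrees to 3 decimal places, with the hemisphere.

60.953°E

Bx = cos φ₂ cos Δλ = 0.992116,  By = cos φ₂ sin Δλ = -0.018436
φₘ = atan2(sin φ₁ + sin φ₂, √((cos φ₁ + Bx)² + By²)) = -7.45402°
λₘ = λ₁ + atan2(By, cos φ₁ + Bx) = 60.95290°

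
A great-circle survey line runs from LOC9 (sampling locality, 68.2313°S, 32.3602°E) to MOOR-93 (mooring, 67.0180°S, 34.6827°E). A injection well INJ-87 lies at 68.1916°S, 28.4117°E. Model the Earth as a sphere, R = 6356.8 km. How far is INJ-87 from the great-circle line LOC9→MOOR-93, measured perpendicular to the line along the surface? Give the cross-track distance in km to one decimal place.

129.1 km

δ₁₃ = central angle LOC9→INJ-87 = 0.025585 rad  (haversine)
θ₁₃ = bearing LOC9→INJ-87 = 269.718°,  θ₁₂ = bearing LOC9→MOOR-93 = 37.158°
dₓₜ = R·arcsin(sin δ₁₃ · sin(θ₁₃ − θ₁₂)) = 6356.8·arcsin(0.02558·sin(232.559°)) = -129.126 km
|dₓₜ| = 129.126 km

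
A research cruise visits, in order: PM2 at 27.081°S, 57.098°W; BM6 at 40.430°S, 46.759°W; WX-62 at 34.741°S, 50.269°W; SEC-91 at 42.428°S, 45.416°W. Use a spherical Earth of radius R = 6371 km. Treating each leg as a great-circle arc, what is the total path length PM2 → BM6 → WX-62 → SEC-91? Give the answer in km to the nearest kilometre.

3419 km

PM2→BM6: c = 0.276645 rad, d = 1762.50 km
BM6→WX-62: c = 0.110498 rad, d = 703.99 km
WX-62→SEC-91: c = 0.149544 rad, d = 952.74 km
Total = 1762.50 + 703.99 + 952.74 = 3419.23 km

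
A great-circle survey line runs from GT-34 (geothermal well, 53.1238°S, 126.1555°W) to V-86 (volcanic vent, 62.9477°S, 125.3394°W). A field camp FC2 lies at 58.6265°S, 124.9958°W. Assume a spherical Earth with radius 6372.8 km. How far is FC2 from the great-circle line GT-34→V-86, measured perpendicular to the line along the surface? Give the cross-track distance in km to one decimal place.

43.9 km

δ₁₃ = central angle GT-34→FC2 = 0.096705 rad  (haversine)
θ₁₃ = bearing GT-34→FC2 = 173.735°,  θ₁₂ = bearing GT-34→V-86 = 177.826°
dₓₜ = R·arcsin(sin δ₁₃ · sin(θ₁₃ − θ₁₂)) = 6372.8·arcsin(0.09655·sin(-4.091°)) = -43.901 km
|dₓₜ| = 43.901 km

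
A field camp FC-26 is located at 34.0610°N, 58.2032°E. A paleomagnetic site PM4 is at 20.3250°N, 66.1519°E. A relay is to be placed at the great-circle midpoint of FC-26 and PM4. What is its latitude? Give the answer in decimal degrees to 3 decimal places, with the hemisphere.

Bx = cos φ₂ cos Δλ = 0.928728,  By = cos φ₂ sin Δλ = 0.129676
φₘ = atan2(sin φ₁ + sin φ₂, √((cos φ₁ + Bx)² + By²)) = 27.24890°
λₘ = λ₁ + atan2(By, cos φ₁ + Bx) = 62.42389°

27.249°N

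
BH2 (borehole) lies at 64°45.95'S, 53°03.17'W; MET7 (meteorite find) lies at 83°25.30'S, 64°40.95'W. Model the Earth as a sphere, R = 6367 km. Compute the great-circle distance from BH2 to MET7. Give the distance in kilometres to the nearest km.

2093 km

BH2: φ = -64.76583°, λ = -53.05283°
MET7: φ = -83.42167°, λ = -64.68250°
Δφ = -18.6558°,  Δλ = -11.6297°
a = sin²(Δφ/2) + cos φ₁ cos φ₂ sin²(Δλ/2) = 0.026773
c = 2·arcsin(√a) = 0.328726 rad = 18.8346°
d = R·c = 6367 × 0.328726 = 2093.0 km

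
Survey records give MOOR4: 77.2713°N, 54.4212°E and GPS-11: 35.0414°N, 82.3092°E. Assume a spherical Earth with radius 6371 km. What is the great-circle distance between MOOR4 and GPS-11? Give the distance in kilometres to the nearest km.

Δφ = -42.2299°,  Δλ = 27.8880°
a = sin²(Δφ/2) + cos φ₁ cos φ₂ sin²(Δλ/2) = 0.140248
c = 2·arcsin(√a) = 0.767709 rad = 43.9865°
d = R·c = 6371 × 0.767709 = 4891.1 km

4891 km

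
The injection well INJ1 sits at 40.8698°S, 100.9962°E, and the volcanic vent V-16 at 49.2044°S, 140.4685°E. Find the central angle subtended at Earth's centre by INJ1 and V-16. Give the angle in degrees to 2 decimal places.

Δφ = -8.3346°,  Δλ = 39.4723°
a = sin²(Δφ/2) + cos φ₁ cos φ₂ sin²(Δλ/2) = 0.061622
c = 2·arcsin(√a) = 0.501720 rad = 28.7465°

28.75°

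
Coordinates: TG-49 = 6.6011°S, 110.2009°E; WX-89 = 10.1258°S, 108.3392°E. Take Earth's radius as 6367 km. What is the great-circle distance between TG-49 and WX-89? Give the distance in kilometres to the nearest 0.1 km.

Δφ = -3.5247°,  Δλ = -1.8617°
a = sin²(Δφ/2) + cos φ₁ cos φ₂ sin²(Δλ/2) = 0.001204
c = 2·arcsin(√a) = 0.069408 rad = 3.9768°
d = R·c = 6367 × 0.069408 = 441.9 km

441.9 km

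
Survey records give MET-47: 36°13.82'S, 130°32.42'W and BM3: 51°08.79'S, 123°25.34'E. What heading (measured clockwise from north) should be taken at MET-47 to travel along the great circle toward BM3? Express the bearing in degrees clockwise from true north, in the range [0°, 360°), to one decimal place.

MET-47: φ = -36.23033°, λ = -130.54033°
BM3: φ = -51.14650°, λ = +123.42233°
Δλ = -106.0373°
y = sin Δλ · cos φ₂ = -0.602917
x = cos φ₁ sin φ₂ − sin φ₁ cos φ₂ cos Δλ = -0.730610
θ = atan2(y, x) = -140.4697° → 219.5303° (mod 360°)

219.5°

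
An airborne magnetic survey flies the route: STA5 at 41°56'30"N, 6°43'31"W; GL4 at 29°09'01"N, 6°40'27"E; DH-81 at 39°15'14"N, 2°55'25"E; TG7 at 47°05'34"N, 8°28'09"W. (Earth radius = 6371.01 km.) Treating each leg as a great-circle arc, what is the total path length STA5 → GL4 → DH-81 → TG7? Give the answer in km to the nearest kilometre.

4307 km

STA5: φ = +41.94167°, λ = -6.72528°
GL4: φ = +29.15028°, λ = +6.67417°
DH-81: φ = +39.25389°, λ = +2.92361°
TG7: φ = +47.09278°, λ = -8.46917°
STA5→GL4: c = 0.292594 rad, d = 1864.12 km
GL4→DH-81: c = 0.184415 rad, d = 1174.91 km
DH-81→TG7: c = 0.198984 rad, d = 1267.73 km
Total = 1864.12 + 1174.91 + 1267.73 = 4306.76 km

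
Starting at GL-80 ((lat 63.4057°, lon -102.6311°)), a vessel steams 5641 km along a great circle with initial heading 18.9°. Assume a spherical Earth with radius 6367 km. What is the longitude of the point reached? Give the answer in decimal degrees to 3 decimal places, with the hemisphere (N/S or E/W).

43.378°E

δ = d/R = 5641/6367 = 0.885975 rad
φ₂ = arcsin(sin φ₁ cos δ + cos φ₁ sin δ cos θ)
   = arcsin(0.89420·0.63253 + 0.44767·0.77453·0.94609) = 63.33589°
λ₂ = λ₁ + atan2(sin θ sin δ cos φ₁, cos δ − sin φ₁ sin φ₂) = 43.37793°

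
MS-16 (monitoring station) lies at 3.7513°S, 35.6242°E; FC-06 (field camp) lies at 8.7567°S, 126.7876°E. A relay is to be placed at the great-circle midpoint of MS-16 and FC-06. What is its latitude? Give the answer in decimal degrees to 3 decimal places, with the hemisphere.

8.899°S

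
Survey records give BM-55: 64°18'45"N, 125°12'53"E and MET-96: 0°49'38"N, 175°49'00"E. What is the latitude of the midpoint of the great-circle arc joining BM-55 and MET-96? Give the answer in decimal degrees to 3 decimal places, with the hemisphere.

BM-55: φ = +64.31250°, λ = +125.21472°
MET-96: φ = +0.82722°, λ = +175.81667°
Bx = cos φ₂ cos Δλ = 0.634638,  By = cos φ₂ sin Δλ = 0.772675
φₘ = atan2(sin φ₁ + sin φ₂, √((cos φ₁ + Bx)² + By²)) = 34.78182°
λₘ = λ₁ + atan2(By, cos φ₁ + Bx) = 161.09707°

34.782°N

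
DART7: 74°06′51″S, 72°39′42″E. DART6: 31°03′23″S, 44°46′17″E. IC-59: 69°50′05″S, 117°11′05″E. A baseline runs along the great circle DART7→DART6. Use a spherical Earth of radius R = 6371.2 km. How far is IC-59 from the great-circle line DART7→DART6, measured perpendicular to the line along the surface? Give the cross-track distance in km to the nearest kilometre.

DART7: φ = -74.11417°, λ = +72.66167°
DART6: φ = -31.05639°, λ = +44.77139°
IC-59: φ = -69.83472°, λ = +117.18472°
δ₁₃ = central angle DART7→IC-59 = 0.245040 rad  (haversine)
θ₁₃ = bearing DART7→IC-59 = 94.859°,  θ₁₂ = bearing DART7→DART6 = 325.681°
dₓₜ = R·arcsin(sin δ₁₃ · sin(θ₁₃ − θ₁₂)) = 6371.2·arcsin(0.24259·sin(-230.822°)) = 1205.325 km
|dₓₜ| = 1205.325 km

1205 km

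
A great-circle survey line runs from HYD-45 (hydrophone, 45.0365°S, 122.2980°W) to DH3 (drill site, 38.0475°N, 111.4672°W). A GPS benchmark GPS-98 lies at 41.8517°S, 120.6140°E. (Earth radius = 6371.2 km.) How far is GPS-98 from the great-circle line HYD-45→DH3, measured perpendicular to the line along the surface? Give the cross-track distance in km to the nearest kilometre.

3709 km

δ₁₃ = central angle HYD-45→GPS-98 = 1.336253 rad  (haversine)
θ₁₃ = bearing HYD-45→GPS-98 = 222.987°,  θ₁₂ = bearing HYD-45→DH3 = 8.563°
dₓₜ = R·arcsin(sin δ₁₃ · sin(θ₁₃ − θ₁₂)) = 6371.2·arcsin(0.97262·sin(214.425°)) = -3709.167 km
|dₓₜ| = 3709.167 km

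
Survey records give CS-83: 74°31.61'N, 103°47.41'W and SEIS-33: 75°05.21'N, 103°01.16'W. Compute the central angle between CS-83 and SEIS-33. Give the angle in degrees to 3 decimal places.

0.595°

CS-83: φ = +74.52683°, λ = -103.79017°
SEIS-33: φ = +75.08683°, λ = -103.01933°
Δφ = 0.5600°,  Δλ = 0.7708°
a = sin²(Δφ/2) + cos φ₁ cos φ₂ sin²(Δλ/2) = 0.000027
c = 2·arcsin(√a) = 0.010390 rad = 0.5953°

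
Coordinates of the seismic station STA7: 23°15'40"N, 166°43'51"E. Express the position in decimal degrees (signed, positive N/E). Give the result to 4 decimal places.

+23.2611°, +166.7308°

lat: 23.2611° N → +23.2611°
lon: 166.7308° E → +166.7308°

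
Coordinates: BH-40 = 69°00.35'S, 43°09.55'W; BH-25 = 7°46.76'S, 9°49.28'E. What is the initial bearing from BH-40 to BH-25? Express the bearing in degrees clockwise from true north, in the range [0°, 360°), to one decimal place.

57.3°

BH-40: φ = -69.00583°, λ = -43.15917°
BH-25: φ = -7.77933°, λ = +9.82133°
Δλ = 52.9805°
y = sin Δλ · cos φ₂ = 0.791082
x = cos φ₁ sin φ₂ − sin φ₁ cos φ₂ cos Δλ = 0.508450
θ = atan2(y, x) = 57.2701° → 57.2701° (mod 360°)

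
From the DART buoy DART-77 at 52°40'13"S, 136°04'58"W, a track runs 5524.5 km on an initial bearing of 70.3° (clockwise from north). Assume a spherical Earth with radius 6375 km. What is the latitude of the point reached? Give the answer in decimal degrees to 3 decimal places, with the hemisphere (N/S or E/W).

DART-77: φ = -52.67028°, λ = -136.08278°
δ = d/R = 5524.5/6375 = 0.866588 rad
φ₂ = arcsin(sin φ₁ cos δ + cos φ₁ sin δ cos θ)
   = arcsin(-0.79516·0.64743 + 0.60640·0.76212·0.33710) = -21.04006°
λ₂ = λ₁ + atan2(sin θ sin δ cos φ₁, cos δ − sin φ₁ sin φ₂) = -85.83903°

21.040°S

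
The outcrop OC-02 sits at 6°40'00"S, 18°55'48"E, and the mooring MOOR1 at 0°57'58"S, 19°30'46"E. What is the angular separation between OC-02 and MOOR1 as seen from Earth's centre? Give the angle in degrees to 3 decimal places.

5.730°

OC-02: φ = -6.66667°, λ = +18.93000°
MOOR1: φ = -0.96611°, λ = +19.51278°
Δφ = 5.7006°,  Δλ = 0.5828°
a = sin²(Δφ/2) + cos φ₁ cos φ₂ sin²(Δλ/2) = 0.002498
c = 2·arcsin(√a) = 0.100009 rad = 5.7301°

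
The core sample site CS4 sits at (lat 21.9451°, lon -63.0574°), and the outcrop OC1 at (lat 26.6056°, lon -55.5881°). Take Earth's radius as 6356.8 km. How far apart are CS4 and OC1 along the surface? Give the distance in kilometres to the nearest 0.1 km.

915.1 km

Δφ = 4.6605°,  Δλ = 7.4693°
a = sin²(Δφ/2) + cos φ₁ cos φ₂ sin²(Δλ/2) = 0.005172
c = 2·arcsin(√a) = 0.143954 rad = 8.2479°
d = R·c = 6356.8 × 0.143954 = 915.1 km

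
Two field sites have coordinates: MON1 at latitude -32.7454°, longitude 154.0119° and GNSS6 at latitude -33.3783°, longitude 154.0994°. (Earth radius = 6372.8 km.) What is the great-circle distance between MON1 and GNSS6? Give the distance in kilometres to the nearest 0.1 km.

Δφ = -0.6329°,  Δλ = 0.0875°
a = sin²(Δφ/2) + cos φ₁ cos φ₂ sin²(Δλ/2) = 0.000031
c = 2·arcsin(√a) = 0.011120 rad = 0.6371°
d = R·c = 6372.8 × 0.011120 = 70.9 km

70.9 km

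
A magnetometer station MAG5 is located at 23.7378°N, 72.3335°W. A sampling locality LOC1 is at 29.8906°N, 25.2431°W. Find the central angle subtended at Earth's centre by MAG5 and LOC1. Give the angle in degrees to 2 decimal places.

Δφ = 6.1528°,  Δλ = 47.0904°
a = sin²(Δφ/2) + cos φ₁ cos φ₂ sin²(Δλ/2) = 0.129526
c = 2·arcsin(√a) = 0.736316 rad = 42.1878°

42.19°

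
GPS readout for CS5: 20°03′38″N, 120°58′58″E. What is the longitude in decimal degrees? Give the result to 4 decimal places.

120.9828°E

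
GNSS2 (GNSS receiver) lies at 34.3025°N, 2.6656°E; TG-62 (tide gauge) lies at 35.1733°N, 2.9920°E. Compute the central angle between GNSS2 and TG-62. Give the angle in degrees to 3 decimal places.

0.911°

Δφ = 0.8708°,  Δλ = 0.3264°
a = sin²(Δφ/2) + cos φ₁ cos φ₂ sin²(Δλ/2) = 0.000063
c = 2·arcsin(√a) = 0.015903 rad = 0.9112°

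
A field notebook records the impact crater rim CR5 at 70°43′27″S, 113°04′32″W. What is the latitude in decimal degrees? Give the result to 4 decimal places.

70° + 43′/60 + 27″/3600 = 70 + 0.71667 + 0.00750 = 70.7242°

70.7242°S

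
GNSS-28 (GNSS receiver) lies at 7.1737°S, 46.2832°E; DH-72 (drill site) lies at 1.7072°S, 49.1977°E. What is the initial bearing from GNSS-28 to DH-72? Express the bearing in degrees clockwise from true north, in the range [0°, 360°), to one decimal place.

Δλ = 2.9145°
y = sin Δλ · cos φ₂ = 0.050823
x = cos φ₁ sin φ₂ − sin φ₁ cos φ₂ cos Δλ = 0.095102
θ = atan2(y, x) = 28.1203° → 28.1203° (mod 360°)

28.1°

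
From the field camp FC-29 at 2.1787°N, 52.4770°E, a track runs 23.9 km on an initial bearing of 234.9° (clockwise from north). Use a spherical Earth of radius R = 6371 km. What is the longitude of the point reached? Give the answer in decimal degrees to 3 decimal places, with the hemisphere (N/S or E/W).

δ = d/R = 23.9/6371 = 0.003751 rad
φ₂ = arcsin(sin φ₁ cos δ + cos φ₁ sin δ cos θ)
   = arcsin(0.03802·0.99999 + 0.99928·0.00375·-0.57501) = 2.05510°
λ₂ = λ₁ + atan2(sin θ sin δ cos φ₁, cos δ − sin φ₁ sin φ₂) = 52.30104°

52.301°E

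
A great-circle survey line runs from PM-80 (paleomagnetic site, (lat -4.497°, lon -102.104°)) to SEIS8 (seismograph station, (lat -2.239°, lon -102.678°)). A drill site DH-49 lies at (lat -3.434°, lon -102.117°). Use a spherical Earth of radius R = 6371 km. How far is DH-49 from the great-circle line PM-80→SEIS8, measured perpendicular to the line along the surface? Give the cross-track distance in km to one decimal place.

δ₁₃ = central angle PM-80→DH-49 = 0.018554 rad  (haversine)
θ₁₃ = bearing PM-80→DH-49 = 359.301°,  θ₁₂ = bearing PM-80→SEIS8 = 345.743°
dₓₜ = R·arcsin(sin δ₁₃ · sin(θ₁₃ − θ₁₂)) = 6371·arcsin(0.01855·sin(13.558°)) = 27.710 km
|dₓₜ| = 27.710 km

27.7 km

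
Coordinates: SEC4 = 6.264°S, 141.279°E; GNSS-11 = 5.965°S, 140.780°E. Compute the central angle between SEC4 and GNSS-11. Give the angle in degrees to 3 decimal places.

0.579°

Δφ = 0.2990°,  Δλ = -0.4990°
a = sin²(Δφ/2) + cos φ₁ cos φ₂ sin²(Δλ/2) = 0.000026
c = 2·arcsin(√a) = 0.010111 rad = 0.5793°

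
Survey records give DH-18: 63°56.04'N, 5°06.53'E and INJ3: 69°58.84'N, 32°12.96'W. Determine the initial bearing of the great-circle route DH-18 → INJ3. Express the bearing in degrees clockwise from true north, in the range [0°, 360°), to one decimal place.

309.0°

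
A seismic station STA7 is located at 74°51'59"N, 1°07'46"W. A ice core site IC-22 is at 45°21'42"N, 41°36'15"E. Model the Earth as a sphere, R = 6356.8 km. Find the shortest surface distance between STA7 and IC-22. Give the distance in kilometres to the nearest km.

3856 km

STA7: φ = +74.86639°, λ = -1.12944°
IC-22: φ = +45.36167°, λ = +41.60417°
Δφ = -29.5047°,  Δλ = 42.7336°
a = sin²(Δφ/2) + cos φ₁ cos φ₂ sin²(Δλ/2) = 0.089192
c = 2·arcsin(√a) = 0.606556 rad = 34.7531°
d = R·c = 6356.8 × 0.606556 = 3855.8 km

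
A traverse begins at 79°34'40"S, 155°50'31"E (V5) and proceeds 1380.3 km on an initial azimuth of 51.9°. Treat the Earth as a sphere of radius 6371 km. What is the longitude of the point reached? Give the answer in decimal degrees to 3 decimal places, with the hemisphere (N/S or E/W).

175.312°W

V5: φ = -79.57778°, λ = +155.84194°
δ = d/R = 1380.3/6371 = 0.216654 rad
φ₂ = arcsin(sin φ₁ cos δ + cos φ₁ sin δ cos θ)
   = arcsin(-0.98350·0.97662 + 0.18090·0.21496·0.61704) = -69.47426°
λ₂ = λ₁ + atan2(sin θ sin δ cos φ₁, cos δ − sin φ₁ sin φ₂) = -175.31232°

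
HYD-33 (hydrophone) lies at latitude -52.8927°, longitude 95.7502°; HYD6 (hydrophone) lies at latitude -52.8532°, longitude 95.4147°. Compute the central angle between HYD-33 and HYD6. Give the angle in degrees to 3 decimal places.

Δφ = 0.0395°,  Δλ = -0.3355°
a = sin²(Δφ/2) + cos φ₁ cos φ₂ sin²(Δλ/2) = 0.000003
c = 2·arcsin(√a) = 0.003601 rad = 0.2063°

0.206°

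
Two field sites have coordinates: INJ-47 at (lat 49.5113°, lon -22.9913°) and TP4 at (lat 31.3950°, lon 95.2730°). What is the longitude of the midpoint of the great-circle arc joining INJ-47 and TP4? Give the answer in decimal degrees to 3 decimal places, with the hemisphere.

48.953°E

Bx = cos φ₂ cos Δλ = -0.404212,  By = cos φ₂ sin Δλ = 0.751824
φₘ = atan2(sin φ₁ + sin φ₂, √((cos φ₁ + Bx)² + By²)) = 58.32227°
λₘ = λ₁ + atan2(By, cos φ₁ + Bx) = 48.95329°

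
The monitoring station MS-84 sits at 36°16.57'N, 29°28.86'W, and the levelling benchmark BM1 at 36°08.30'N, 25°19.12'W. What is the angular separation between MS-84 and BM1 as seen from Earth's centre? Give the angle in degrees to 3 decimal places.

3.361°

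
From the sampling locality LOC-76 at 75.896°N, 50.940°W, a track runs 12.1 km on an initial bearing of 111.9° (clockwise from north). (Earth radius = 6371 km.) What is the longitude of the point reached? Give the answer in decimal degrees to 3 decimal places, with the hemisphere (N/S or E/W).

δ = d/R = 12.1/6371 = 0.001899 rad
φ₂ = arcsin(sin φ₁ cos δ + cos φ₁ sin δ cos θ)
   = arcsin(0.96986·1.00000 + 0.24368·0.00190·-0.37299) = 75.85506°
λ₂ = λ₁ + atan2(sin θ sin δ cos φ₁, cos δ − sin φ₁ sin φ₂) = -50.52684°

50.527°W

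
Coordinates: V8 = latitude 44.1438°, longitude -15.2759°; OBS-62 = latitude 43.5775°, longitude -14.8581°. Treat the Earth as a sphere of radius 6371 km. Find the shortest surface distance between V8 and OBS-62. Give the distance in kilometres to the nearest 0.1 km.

Δφ = -0.5663°,  Δλ = 0.4178°
a = sin²(Δφ/2) + cos φ₁ cos φ₂ sin²(Δλ/2) = 0.000031
c = 2·arcsin(√a) = 0.011195 rad = 0.6414°
d = R·c = 6371 × 0.011195 = 71.3 km

71.3 km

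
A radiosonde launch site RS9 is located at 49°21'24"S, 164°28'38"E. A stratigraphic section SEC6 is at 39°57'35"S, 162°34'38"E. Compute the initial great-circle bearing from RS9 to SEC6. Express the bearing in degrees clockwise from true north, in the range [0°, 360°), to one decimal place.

RS9: φ = -49.35667°, λ = +164.47722°
SEC6: φ = -39.95972°, λ = +162.57722°
Δλ = -1.9000°
y = sin Δλ · cos φ₂ = -0.025413
x = cos φ₁ sin φ₂ − sin φ₁ cos φ₂ cos Δλ = 0.162954
θ = atan2(y, x) = -8.8641° → 351.1359° (mod 360°)

351.1°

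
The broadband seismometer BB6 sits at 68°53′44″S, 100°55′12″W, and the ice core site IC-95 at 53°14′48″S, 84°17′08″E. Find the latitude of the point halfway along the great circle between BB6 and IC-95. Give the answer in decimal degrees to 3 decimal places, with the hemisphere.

BB6: φ = -68.89556°, λ = -100.92000°
IC-95: φ = -53.24667°, λ = +84.28556°
Bx = cos φ₂ cos Δλ = -0.595903,  By = cos φ₂ sin Δλ = -0.054290
φₘ = atan2(sin φ₁ + sin φ₂, √((cos φ₁ + Bx)² + By²)) = -82.05560°
λₘ = λ₁ + atan2(By, cos φ₁ + Bx) = 92.04381°

82.056°S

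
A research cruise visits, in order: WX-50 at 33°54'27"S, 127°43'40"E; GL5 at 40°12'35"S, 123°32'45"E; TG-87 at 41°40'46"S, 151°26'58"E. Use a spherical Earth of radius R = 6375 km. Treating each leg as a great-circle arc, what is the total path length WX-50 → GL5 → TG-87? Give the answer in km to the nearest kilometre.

3134 km

WX-50: φ = -33.90750°, λ = +127.72778°
GL5: φ = -40.20972°, λ = +123.54583°
TG-87: φ = -41.67944°, λ = +151.44944°
WX-50→GL5: c = 0.124425 rad, d = 793.21 km
GL5→TG-87: c = 0.367144 rad, d = 2340.54 km
Total = 793.21 + 2340.54 = 3133.75 km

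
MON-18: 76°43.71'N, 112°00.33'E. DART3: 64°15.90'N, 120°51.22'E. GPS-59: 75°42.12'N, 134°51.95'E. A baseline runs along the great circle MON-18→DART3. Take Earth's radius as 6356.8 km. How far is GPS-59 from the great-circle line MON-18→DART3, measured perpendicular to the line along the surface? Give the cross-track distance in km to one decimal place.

584.1 km

MON-18: φ = +76.72850°, λ = +112.00550°
DART3: φ = +64.26500°, λ = +120.85367°
GPS-59: φ = +75.70200°, λ = +134.86583°
δ₁₃ = central angle MON-18→GPS-59 = 0.096095 rad  (haversine)
θ₁₃ = bearing MON-18→GPS-59 = 89.424°,  θ₁₂ = bearing MON-18→DART3 = 162.419°
dₓₜ = R·arcsin(sin δ₁₃ · sin(θ₁₃ − θ₁₂)) = 6356.8·arcsin(0.09595·sin(-72.995°)) = -584.075 km
|dₓₜ| = 584.075 km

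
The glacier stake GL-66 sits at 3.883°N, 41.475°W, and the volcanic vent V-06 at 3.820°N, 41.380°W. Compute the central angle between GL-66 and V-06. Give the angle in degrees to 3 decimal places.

0.114°

Δφ = -0.0630°,  Δλ = 0.0950°
a = sin²(Δφ/2) + cos φ₁ cos φ₂ sin²(Δλ/2) = 0.000001
c = 2·arcsin(√a) = 0.001986 rad = 0.1138°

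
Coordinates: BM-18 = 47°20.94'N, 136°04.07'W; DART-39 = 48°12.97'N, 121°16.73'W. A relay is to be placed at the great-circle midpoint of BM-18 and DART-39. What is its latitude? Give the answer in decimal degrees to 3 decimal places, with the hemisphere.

BM-18: φ = +47.34900°, λ = -136.06783°
DART-39: φ = +48.21617°, λ = -121.27883°
Bx = cos φ₂ cos Δλ = 0.644248,  By = cos φ₂ sin Δλ = 0.170085
φₘ = atan2(sin φ₁ + sin φ₂, √((cos φ₁ + Bx)² + By²)) = 48.02059°
λₘ = λ₁ + atan2(By, cos φ₁ + Bx) = -128.73535°

48.021°N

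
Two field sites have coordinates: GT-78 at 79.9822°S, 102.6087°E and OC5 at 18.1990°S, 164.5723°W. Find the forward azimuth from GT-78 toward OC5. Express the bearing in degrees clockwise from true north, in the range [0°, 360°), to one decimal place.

96.0°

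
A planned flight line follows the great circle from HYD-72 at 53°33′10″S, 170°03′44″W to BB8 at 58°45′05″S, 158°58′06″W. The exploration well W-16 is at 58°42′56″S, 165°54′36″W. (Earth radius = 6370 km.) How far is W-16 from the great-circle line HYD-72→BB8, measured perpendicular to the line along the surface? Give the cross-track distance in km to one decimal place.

245.1 km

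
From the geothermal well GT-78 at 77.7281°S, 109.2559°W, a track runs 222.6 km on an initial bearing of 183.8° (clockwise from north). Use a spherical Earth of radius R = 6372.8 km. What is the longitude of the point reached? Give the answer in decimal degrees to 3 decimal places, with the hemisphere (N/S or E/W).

109.999°W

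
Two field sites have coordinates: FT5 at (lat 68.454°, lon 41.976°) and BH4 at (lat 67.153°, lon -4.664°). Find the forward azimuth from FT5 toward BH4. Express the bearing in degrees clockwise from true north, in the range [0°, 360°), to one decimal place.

287.8°

Δλ = -46.6400°
y = sin Δλ · cos φ₂ = -0.282295
x = cos φ₁ sin φ₂ − sin φ₁ cos φ₂ cos Δλ = 0.090484
θ = atan2(y, x) = -72.2278° → 287.7722° (mod 360°)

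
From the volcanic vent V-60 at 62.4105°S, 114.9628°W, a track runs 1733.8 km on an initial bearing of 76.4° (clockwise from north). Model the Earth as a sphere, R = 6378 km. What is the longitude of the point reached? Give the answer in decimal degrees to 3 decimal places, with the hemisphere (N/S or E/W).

87.498°W

δ = d/R = 1733.8/6378 = 0.271841 rad
φ₂ = arcsin(sin φ₁ cos δ + cos φ₁ sin δ cos θ)
   = arcsin(-0.88629·0.96328 + 0.46313·0.26850·0.23514) = -55.53800°
λ₂ = λ₁ + atan2(sin θ sin δ cos φ₁, cos δ − sin φ₁ sin φ₂) = -87.49801°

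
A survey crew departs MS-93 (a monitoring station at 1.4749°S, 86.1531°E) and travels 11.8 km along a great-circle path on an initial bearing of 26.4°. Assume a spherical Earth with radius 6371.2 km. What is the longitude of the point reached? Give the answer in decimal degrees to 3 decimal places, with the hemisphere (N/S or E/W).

86.200°E

δ = d/R = 11.8/6371.2 = 0.001852 rad
φ₂ = arcsin(sin φ₁ cos δ + cos φ₁ sin δ cos θ)
   = arcsin(-0.02574·1.00000 + 0.99967·0.00185·0.89571) = -1.37985°
λ₂ = λ₁ + atan2(sin θ sin δ cos φ₁, cos δ − sin φ₁ sin φ₂) = 86.20030°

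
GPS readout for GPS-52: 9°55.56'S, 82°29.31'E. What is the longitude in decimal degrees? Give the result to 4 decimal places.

82° + 29.31′/60 = 82 + 0.48850 = 82.4885°

82.4885°E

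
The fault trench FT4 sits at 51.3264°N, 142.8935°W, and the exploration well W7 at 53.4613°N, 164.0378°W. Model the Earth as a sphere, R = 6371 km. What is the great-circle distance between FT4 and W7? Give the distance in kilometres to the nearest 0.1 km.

1448.7 km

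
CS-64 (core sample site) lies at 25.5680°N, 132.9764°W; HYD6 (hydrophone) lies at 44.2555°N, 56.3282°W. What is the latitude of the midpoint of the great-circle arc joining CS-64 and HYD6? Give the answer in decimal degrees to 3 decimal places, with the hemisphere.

Bx = cos φ₂ cos Δλ = 0.165400,  By = cos φ₂ sin Δλ = 0.696875
φₘ = atan2(sin φ₁ + sin φ₂, √((cos φ₁ + Bx)² + By²)) = 41.53997°
λₘ = λ₁ + atan2(By, cos φ₁ + Bx) = -99.83881°

41.540°N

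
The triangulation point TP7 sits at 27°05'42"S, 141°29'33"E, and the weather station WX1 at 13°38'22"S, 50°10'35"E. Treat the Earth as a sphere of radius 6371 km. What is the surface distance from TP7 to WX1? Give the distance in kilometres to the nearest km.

TP7: φ = -27.09500°, λ = +141.49250°
WX1: φ = -13.63944°, λ = +50.17639°
Δφ = 13.4556°,  Δλ = -91.3161°
a = sin²(Δφ/2) + cos φ₁ cos φ₂ sin²(Δλ/2) = 0.456233
c = 2·arcsin(√a) = 1.483151 rad = 84.9783°
d = R·c = 6371 × 1.483151 = 9449.2 km

9449 km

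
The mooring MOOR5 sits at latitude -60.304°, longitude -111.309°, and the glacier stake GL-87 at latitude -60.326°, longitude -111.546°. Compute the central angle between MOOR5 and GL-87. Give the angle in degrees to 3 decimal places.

Δφ = -0.0220°,  Δλ = -0.2370°
a = sin²(Δφ/2) + cos φ₁ cos φ₂ sin²(Δλ/2) = 0.000001
c = 2·arcsin(√a) = 0.002084 rad = 0.1194°

0.119°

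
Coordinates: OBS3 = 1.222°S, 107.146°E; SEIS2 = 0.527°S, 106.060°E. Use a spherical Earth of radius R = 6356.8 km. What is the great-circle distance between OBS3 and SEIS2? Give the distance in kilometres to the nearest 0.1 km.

143.0 km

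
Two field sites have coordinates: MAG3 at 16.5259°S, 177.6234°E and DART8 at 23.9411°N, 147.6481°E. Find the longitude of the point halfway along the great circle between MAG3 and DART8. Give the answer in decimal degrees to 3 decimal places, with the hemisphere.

163.002°E

Bx = cos φ₂ cos Δλ = 0.791712,  By = cos φ₂ sin Δλ = -0.456640
φₘ = atan2(sin φ₁ + sin φ₂, √((cos φ₁ + Bx)² + By²)) = 3.83771°
λₘ = λ₁ + atan2(By, cos φ₁ + Bx) = 163.00212°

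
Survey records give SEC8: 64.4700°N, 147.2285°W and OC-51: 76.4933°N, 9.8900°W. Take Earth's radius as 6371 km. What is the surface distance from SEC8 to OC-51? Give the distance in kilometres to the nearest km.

Δφ = 12.0233°,  Δλ = 137.3385°
a = sin²(Δφ/2) + cos φ₁ cos φ₂ sin²(Δλ/2) = 0.098310
c = 2·arcsin(√a) = 0.637846 rad = 36.5459°
d = R·c = 6371 × 0.637846 = 4063.7 km

4064 km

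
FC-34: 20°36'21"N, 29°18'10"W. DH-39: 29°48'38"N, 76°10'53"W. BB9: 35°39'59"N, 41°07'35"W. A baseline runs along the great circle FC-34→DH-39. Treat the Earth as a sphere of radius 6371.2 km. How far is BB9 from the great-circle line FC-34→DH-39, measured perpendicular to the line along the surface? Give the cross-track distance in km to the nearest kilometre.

1179 km

FC-34: φ = +20.60583°, λ = -29.30278°
DH-39: φ = +29.81056°, λ = -76.18139°
BB9: φ = +35.66639°, λ = -41.12639°
δ₁₃ = central angle FC-34→BB9 = 0.319103 rad  (haversine)
θ₁₃ = bearing FC-34→BB9 = 327.952°,  θ₁₂ = bearing FC-34→DH-39 = 292.056°
dₓₜ = R·arcsin(sin δ₁₃ · sin(θ₁₃ − θ₁₂)) = 6371.2·arcsin(0.31371·sin(35.896°)) = 1178.611 km
|dₓₜ| = 1178.611 km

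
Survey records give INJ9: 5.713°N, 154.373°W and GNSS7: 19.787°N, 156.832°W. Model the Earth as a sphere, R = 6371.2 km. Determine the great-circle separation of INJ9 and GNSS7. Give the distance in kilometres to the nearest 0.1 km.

1587.4 km

Δφ = 14.0740°,  Δλ = -2.4590°
a = sin²(Δφ/2) + cos φ₁ cos φ₂ sin²(Δλ/2) = 0.015440
c = 2·arcsin(√a) = 0.249158 rad = 14.2757°
d = R·c = 6371.2 × 0.249158 = 1587.4 km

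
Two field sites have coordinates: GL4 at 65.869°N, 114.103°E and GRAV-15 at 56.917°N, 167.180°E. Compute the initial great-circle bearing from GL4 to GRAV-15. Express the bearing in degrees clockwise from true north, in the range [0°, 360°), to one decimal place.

Δλ = 53.0770°
y = sin Δλ · cos φ₂ = 0.436379
x = cos φ₁ sin φ₂ − sin φ₁ cos φ₂ cos Δλ = 0.043285
θ = atan2(y, x) = 84.3353° → 84.3353° (mod 360°)

84.3°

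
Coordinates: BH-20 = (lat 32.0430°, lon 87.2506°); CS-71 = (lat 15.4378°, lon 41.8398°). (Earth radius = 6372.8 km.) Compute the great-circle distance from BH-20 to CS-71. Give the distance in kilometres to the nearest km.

4935 km

Δφ = -16.6052°,  Δλ = -45.4108°
a = sin²(Δφ/2) + cos φ₁ cos φ₂ sin²(Δλ/2) = 0.142587
c = 2·arcsin(√a) = 0.774421 rad = 44.3711°
d = R·c = 6372.8 × 0.774421 = 4935.2 km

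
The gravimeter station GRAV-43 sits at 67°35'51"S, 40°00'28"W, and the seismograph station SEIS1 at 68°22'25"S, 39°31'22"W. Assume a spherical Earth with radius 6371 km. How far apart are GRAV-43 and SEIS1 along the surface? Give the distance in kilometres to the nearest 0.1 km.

GRAV-43: φ = -67.59750°, λ = -40.00778°
SEIS1: φ = -68.37361°, λ = -39.52278°
Δφ = -0.7761°,  Δλ = 0.4850°
a = sin²(Δφ/2) + cos φ₁ cos φ₂ sin²(Δλ/2) = 0.000048
c = 2·arcsin(√a) = 0.013912 rad = 0.7971°
d = R·c = 6371 × 0.013912 = 88.6 km

88.6 km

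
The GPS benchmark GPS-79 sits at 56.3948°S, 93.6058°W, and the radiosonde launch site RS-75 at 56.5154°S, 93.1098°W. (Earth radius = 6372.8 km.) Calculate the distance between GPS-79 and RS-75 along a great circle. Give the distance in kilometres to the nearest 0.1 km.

33.3 km

Δφ = -0.1206°,  Δλ = 0.4960°
a = sin²(Δφ/2) + cos φ₁ cos φ₂ sin²(Δλ/2) = 0.000007
c = 2·arcsin(√a) = 0.005226 rad = 0.2994°
d = R·c = 6372.8 × 0.005226 = 33.3 km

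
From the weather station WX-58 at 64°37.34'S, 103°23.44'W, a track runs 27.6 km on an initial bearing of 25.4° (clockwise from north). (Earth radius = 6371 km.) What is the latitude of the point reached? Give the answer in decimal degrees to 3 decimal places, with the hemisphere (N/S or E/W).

WX-58: φ = -64.62233°, λ = -103.39067°
δ = d/R = 27.6/6371 = 0.004332 rad
φ₂ = arcsin(sin φ₁ cos δ + cos φ₁ sin δ cos θ)
   = arcsin(-0.90350·0.99999 + 0.42858·0.00433·0.90334) = -64.39791°
λ₂ = λ₁ + atan2(sin θ sin δ cos φ₁, cos δ − sin φ₁ sin φ₂) = -103.14428°

64.398°S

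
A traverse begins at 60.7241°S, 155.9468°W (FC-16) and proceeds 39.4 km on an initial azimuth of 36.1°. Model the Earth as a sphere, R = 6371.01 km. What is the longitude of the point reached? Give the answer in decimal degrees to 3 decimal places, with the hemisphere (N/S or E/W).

δ = d/R = 39.4/6371.01 = 0.006184 rad
φ₂ = arcsin(sin φ₁ cos δ + cos φ₁ sin δ cos θ)
   = arcsin(-0.87228·0.99998 + 0.48902·0.00618·0.80799) = -60.43713°
λ₂ = λ₁ + atan2(sin θ sin δ cos φ₁, cos δ − sin φ₁ sin φ₂) = -155.52365°

155.524°W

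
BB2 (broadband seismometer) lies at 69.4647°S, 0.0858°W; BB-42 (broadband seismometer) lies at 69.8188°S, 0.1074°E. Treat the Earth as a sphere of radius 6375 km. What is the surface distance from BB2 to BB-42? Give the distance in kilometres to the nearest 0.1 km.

Δφ = -0.3541°,  Δλ = 0.1932°
a = sin²(Δφ/2) + cos φ₁ cos φ₂ sin²(Δλ/2) = 0.000010
c = 2·arcsin(√a) = 0.006291 rad = 0.3604°
d = R·c = 6375 × 0.006291 = 40.1 km

40.1 km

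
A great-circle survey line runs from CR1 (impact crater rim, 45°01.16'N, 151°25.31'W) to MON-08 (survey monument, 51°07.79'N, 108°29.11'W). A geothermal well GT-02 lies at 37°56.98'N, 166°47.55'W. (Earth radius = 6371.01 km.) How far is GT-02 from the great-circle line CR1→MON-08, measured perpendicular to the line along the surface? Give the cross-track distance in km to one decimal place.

39.8 km

CR1: φ = +45.01933°, λ = -151.42183°
MON-08: φ = +51.12983°, λ = -108.48517°
GT-02: φ = +37.94967°, λ = -166.79250°
δ₁₃ = central angle CR1→GT-02 = 0.235235 rad  (haversine)
θ₁₃ = bearing CR1→GT-02 = 243.739°,  θ₁₂ = bearing CR1→MON-08 = 62.202°
dₓₜ = R·arcsin(sin δ₁₃ · sin(θ₁₃ − θ₁₂)) = 6371.01·arcsin(0.23307·sin(181.536°)) = -39.815 km
|dₓₜ| = 39.815 km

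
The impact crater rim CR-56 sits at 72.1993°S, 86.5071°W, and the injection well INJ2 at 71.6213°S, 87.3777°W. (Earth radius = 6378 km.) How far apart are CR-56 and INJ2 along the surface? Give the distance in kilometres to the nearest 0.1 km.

Δφ = 0.5780°,  Δλ = -0.8706°
a = sin²(Δφ/2) + cos φ₁ cos φ₂ sin²(Δλ/2) = 0.000031
c = 2·arcsin(√a) = 0.011137 rad = 0.6381°
d = R·c = 6378 × 0.011137 = 71.0 km

71.0 km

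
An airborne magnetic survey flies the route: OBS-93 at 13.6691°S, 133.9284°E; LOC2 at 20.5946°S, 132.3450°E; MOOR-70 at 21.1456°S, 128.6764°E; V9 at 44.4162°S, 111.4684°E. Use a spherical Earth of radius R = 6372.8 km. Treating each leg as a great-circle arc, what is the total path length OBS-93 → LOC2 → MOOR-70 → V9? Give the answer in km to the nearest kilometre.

OBS-93→LOC2: c = 0.123720 rad, d = 788.44 km
LOC2→MOOR-70: c = 0.060595 rad, d = 386.16 km
MOOR-70→V9: c = 0.476013 rad, d = 3033.53 km
Total = 788.44 + 386.16 + 3033.53 = 4208.13 km

4208 km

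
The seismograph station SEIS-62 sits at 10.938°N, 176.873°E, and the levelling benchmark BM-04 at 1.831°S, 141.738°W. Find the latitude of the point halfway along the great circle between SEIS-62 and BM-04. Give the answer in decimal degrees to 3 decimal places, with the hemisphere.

Bx = cos φ₂ cos Δλ = 0.749855,  By = cos φ₂ sin Δλ = 0.660830
φₘ = atan2(sin φ₁ + sin φ₂, √((cos φ₁ + Bx)² + By²)) = 4.86608°
λₘ = λ₁ + atan2(By, cos φ₁ + Bx) = -162.23962°

4.866°N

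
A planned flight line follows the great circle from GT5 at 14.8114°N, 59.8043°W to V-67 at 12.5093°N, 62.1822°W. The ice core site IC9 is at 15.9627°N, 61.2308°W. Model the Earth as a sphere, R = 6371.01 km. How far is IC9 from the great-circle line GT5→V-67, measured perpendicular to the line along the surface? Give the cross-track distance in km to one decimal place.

δ₁₃ = central angle GT5→IC9 = 0.031304 rad  (haversine)
θ₁₃ = bearing GT5→IC9 = 310.120°,  θ₁₂ = bearing GT5→V-67 = 225.393°
dₓₜ = R·arcsin(sin δ₁₃ · sin(θ₁₃ − θ₁₂)) = 6371.01·arcsin(0.03130·sin(84.727°)) = 198.596 km
|dₓₜ| = 198.596 km

198.6 km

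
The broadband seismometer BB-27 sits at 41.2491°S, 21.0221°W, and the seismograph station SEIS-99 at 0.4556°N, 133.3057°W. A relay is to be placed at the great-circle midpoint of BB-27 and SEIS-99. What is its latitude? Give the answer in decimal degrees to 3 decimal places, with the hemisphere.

33.145°S

Bx = cos φ₂ cos Δλ = -0.379179,  By = cos φ₂ sin Δλ = -0.925289
φₘ = atan2(sin φ₁ + sin φ₂, √((cos φ₁ + Bx)² + By²)) = -33.14465°
λₘ = λ₁ + atan2(By, cos φ₁ + Bx) = -89.08442°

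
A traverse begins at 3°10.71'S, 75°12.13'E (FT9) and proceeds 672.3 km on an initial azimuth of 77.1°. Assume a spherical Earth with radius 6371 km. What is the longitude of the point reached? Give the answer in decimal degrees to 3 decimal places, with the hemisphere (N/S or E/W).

81.098°E

FT9: φ = -3.17850°, λ = +75.20217°
δ = d/R = 672.3/6371 = 0.105525 rad
φ₂ = arcsin(sin φ₁ cos δ + cos φ₁ sin δ cos θ)
   = arcsin(-0.05545·0.99444 + 0.99846·0.10533·0.22325) = -1.81428°
λ₂ = λ₁ + atan2(sin θ sin δ cos φ₁, cos δ − sin φ₁ sin φ₂) = 81.09813°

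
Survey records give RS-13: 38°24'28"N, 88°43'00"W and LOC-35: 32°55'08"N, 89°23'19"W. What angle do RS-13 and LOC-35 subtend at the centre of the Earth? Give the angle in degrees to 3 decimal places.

5.516°

RS-13: φ = +38.40778°, λ = -88.71667°
LOC-35: φ = +32.91889°, λ = -89.38861°
Δφ = -5.4889°,  Δλ = -0.6719°
a = sin²(Δφ/2) + cos φ₁ cos φ₂ sin²(Δλ/2) = 0.002315
c = 2·arcsin(√a) = 0.096271 rad = 5.5159°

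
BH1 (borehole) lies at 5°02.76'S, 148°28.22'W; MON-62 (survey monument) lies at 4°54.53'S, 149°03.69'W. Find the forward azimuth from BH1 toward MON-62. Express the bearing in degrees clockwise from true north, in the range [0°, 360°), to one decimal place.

BH1: φ = -5.04600°, λ = -148.47033°
MON-62: φ = -4.90883°, λ = -149.06150°
Δλ = -0.5912°
y = sin Δλ · cos φ₂ = -0.010280
x = cos φ₁ sin φ₂ − sin φ₁ cos φ₂ cos Δλ = 0.002389
θ = atan2(y, x) = -76.9150° → 283.0850° (mod 360°)

283.1°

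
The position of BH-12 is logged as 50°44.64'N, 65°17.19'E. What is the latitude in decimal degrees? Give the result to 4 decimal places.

50° + 44.64′/60 = 50 + 0.74400 = 50.7440°

50.7440°N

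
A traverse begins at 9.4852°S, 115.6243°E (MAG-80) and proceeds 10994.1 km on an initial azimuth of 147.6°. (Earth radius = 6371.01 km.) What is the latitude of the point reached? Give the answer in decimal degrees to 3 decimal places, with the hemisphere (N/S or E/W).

52.883°S

δ = d/R = 10994.1/6371.01 = 1.725645 rad
φ₂ = arcsin(sin φ₁ cos δ + cos φ₁ sin δ cos θ)
   = arcsin(-0.16479·-0.15423 + 0.98633·0.98803·-0.84433) = -52.88292°
λ₂ = λ₁ + atan2(sin θ sin δ cos φ₁, cos δ − sin φ₁ sin φ₂) = -125.69656°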